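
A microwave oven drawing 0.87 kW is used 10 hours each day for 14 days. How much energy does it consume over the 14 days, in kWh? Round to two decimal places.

Runtime = 10 h/day × 14 days = 140 h
Energy = 0.87 kW × 140 h = 121.8 kWh

121.80 kWh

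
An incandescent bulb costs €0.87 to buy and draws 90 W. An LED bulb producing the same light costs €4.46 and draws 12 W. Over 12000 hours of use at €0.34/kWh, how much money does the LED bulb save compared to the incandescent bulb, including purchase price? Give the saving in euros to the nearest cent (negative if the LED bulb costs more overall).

€314.65

incandescent bulb: €0.87 + (90/1000) kW × 12000 h × €0.34 = €0.87 + €367.2 = €368.07
LED bulb: €4.46 + (12/1000) kW × 12000 h × €0.34 = €4.46 + €48.96 = €53.42
Saving = €368.07 − €53.42 = €314.65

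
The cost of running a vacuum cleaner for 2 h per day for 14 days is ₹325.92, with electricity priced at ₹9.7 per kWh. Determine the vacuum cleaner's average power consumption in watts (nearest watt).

1200 W

Energy = ₹325.92 ÷ ₹9.7/kWh = 33.6 kWh
Runtime = 2 h/day × 14 days = 28 h
Power = 33.6 kWh ÷ 28 h = 1.2 kW = 1200 W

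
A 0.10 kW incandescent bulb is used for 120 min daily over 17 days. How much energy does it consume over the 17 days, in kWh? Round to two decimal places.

3.40 kWh

Runtime = 120 min × 17 = 2040 min = 34 h
Energy = 0.1 kW × 34 h = 3.4 kWh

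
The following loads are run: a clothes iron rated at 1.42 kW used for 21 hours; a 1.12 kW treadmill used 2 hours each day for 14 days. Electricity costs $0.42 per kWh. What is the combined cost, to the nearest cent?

$25.70

clothes iron: 1.42 kW × 21 h = 29.82 kWh
treadmill: Runtime = 2 h/day × 14 days = 28 h
treadmill: 1.12 kW × 28 h = 31.36 kWh
Total energy = 61.18 kWh
Cost = 61.18 × $0.42 = $25.70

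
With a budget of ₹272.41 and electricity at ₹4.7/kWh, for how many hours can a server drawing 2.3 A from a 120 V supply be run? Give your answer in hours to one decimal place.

210.0 h

Power = 2.3 A × 120 V = 276 W = 0.276 kW
Energy available = ₹272.41 ÷ ₹4.7/kWh = 57.9596 kWh
Hours = 57.9596 kWh ÷ 0.276 kW = 210.0 h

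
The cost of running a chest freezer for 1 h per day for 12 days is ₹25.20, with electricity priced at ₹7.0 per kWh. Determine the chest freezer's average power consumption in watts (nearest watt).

300 W

Energy = ₹25.20 ÷ ₹7.0/kWh = 3.6 kWh
Runtime = 1 h/day × 12 days = 12 h
Power = 3.6 kWh ÷ 12 h = 0.3 kW = 300 W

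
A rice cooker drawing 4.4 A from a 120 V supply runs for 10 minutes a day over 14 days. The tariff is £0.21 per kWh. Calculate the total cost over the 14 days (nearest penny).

Power = 4.4 A × 120 V = 528 W = 0.528 kW
Runtime = 10 min × 14 = 140 min = 2.333333… h
Energy = 0.528 kW × 2.333333… h = 1.232 kWh
Cost = 1.232 kWh × £0.21/kWh = £0.26

£0.26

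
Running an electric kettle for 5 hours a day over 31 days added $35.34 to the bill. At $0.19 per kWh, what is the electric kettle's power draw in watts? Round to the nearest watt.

1200 W

Energy = $35.34 ÷ $0.19/kWh = 186 kWh
Runtime = 5 h/day × 31 days = 155 h
Power = 186 kWh ÷ 155 h = 1.2 kW = 1200 W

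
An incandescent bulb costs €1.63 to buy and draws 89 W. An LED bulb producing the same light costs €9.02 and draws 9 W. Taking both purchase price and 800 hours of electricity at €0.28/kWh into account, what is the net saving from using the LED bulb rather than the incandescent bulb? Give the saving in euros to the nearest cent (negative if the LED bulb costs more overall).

€10.53

incandescent bulb: €1.63 + (89/1000) kW × 800 h × €0.28 = €1.63 + €19.936 = €21.566
LED bulb: €9.02 + (9/1000) kW × 800 h × €0.28 = €9.02 + €2.016 = €11.036
Saving = €21.566 − €11.036 = €10.53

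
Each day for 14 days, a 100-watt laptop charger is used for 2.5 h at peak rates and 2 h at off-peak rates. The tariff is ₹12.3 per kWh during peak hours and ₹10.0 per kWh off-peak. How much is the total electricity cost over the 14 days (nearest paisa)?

₹71.05

Peak energy = 0.1 kW × 2.5 h × 14 = 3.5 kWh
Off-peak energy = 0.1 kW × 2 h × 14 = 2.8 kWh
Cost = 3.5 × ₹12.3 + 2.8 × ₹10.0 = ₹43.05 + ₹28 = ₹71.05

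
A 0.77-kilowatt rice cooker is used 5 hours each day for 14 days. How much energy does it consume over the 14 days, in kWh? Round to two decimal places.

53.90 kWh

Runtime = 5 h/day × 14 days = 70 h
Energy = 0.77 kW × 70 h = 53.9 kWh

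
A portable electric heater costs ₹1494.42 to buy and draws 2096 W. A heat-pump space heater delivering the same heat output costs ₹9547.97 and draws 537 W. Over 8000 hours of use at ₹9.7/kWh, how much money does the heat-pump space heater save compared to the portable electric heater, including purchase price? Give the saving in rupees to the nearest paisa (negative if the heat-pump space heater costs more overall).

₹112924.85

portable electric heater: ₹1494.42 + (2096/1000) kW × 8000 h × ₹9.7 = ₹1494.42 + ₹162649.6 = ₹164144.02
heat-pump space heater: ₹9547.97 + (537/1000) kW × 8000 h × ₹9.7 = ₹9547.97 + ₹41671.2 = ₹51219.17
Saving = ₹164144.02 − ₹51219.17 = ₹112924.85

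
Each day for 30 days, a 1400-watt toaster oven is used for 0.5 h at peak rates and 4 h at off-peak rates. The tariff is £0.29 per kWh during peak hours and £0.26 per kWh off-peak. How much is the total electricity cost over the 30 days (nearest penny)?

£49.77

Peak energy = 1.4 kW × 0.5 h × 30 = 21 kWh
Off-peak energy = 1.4 kW × 4 h × 30 = 168 kWh
Cost = 21 × £0.29 + 168 × £0.26 = £6.09 + £43.68 = £49.77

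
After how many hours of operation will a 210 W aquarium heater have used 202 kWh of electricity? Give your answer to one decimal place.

961.9 h

Hours = 202 kWh ÷ 0.21 kW = 961.9 h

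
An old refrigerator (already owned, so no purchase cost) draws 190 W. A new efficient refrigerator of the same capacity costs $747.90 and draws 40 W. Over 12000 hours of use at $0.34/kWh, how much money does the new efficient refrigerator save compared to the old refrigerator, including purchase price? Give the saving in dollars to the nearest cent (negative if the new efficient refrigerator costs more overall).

-$135.90

old refrigerator: $0.00 + (190/1000) kW × 12000 h × $0.34 = $0.00 + $775.2 = $775.2
new efficient refrigerator: $747.90 + (40/1000) kW × 12000 h × $0.34 = $747.90 + $163.2 = $911.1
Saving = $775.2 − $911.1 = −$135.9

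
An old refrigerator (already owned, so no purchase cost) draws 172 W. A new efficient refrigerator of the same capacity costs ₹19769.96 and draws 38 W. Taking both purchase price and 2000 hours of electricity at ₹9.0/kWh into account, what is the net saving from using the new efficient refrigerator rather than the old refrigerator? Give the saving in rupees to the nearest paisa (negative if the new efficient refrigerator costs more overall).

old refrigerator: ₹0.00 + (172/1000) kW × 2000 h × ₹9.0 = ₹0.00 + ₹3096 = ₹3096
new efficient refrigerator: ₹19769.96 + (38/1000) kW × 2000 h × ₹9.0 = ₹19769.96 + ₹684 = ₹20453.96
Saving = ₹3096 − ₹20453.96 = −₹17357.96

-₹17357.96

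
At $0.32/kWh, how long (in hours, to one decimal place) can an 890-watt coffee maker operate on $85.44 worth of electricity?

300.0 h

Energy available = $85.44 ÷ $0.32/kWh = 267 kWh
Hours = 267 kWh ÷ 0.89 kW = 300.0 h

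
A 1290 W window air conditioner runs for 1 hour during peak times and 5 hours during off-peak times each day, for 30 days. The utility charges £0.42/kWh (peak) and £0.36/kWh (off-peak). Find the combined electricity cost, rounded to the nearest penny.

£85.91

Peak energy = 1.29 kW × 1 h × 30 = 38.7 kWh
Off-peak energy = 1.29 kW × 5 h × 30 = 193.5 kWh
Cost = 38.7 × £0.42 + 193.5 × £0.36 = £16.254 + £69.66 = £85.91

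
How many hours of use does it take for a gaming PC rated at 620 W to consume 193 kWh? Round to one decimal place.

311.3 h

Hours = 193 kWh ÷ 0.62 kW = 311.3 h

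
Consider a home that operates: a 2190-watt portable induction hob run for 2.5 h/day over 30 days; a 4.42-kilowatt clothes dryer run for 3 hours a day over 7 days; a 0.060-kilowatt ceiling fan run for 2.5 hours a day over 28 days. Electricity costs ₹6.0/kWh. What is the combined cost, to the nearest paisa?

portable induction hob: Runtime = 2.5 h/day × 30 days = 75 h
portable induction hob: 2.19 kW × 75 h = 164.25 kWh
clothes dryer: Runtime = 3 h/day × 7 days = 21 h
clothes dryer: 4.42 kW × 21 h = 92.82 kWh
ceiling fan: Runtime = 2.5 h/day × 28 days = 70 h
ceiling fan: 0.06 kW × 70 h = 4.2 kWh
Total energy = 261.27 kWh
Cost = 261.27 × ₹6.0 = ₹1567.62

₹1567.62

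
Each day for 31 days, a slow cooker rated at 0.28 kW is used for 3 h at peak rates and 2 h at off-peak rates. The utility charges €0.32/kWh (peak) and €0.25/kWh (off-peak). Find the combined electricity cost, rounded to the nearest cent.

Peak energy = 0.28 kW × 3 h × 31 = 26.04 kWh
Off-peak energy = 0.28 kW × 2 h × 31 = 17.36 kWh
Cost = 26.04 × €0.32 + 17.36 × €0.25 = €8.3328 + €4.34 = €12.67

€12.67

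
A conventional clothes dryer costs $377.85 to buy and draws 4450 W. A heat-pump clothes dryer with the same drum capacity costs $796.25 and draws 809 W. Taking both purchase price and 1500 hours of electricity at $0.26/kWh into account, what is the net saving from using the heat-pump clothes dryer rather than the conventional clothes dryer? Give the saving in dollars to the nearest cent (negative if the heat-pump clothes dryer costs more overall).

conventional clothes dryer: $377.85 + (4450/1000) kW × 1500 h × $0.26 = $377.85 + $1735.5 = $2113.35
heat-pump clothes dryer: $796.25 + (809/1000) kW × 1500 h × $0.26 = $796.25 + $315.51 = $1111.76
Saving = $2113.35 − $1111.76 = $1001.59

$1001.59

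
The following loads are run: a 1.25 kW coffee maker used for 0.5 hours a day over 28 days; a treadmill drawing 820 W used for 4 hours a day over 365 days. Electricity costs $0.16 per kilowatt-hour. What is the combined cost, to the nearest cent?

$194.35

coffee maker: Runtime = 0.5 h/day × 28 days = 14 h
coffee maker: 1.25 kW × 14 h = 17.5 kWh
treadmill: Runtime = 4 h/day × 365 days = 1460 h
treadmill: 0.82 kW × 1460 h = 1197.2 kWh
Total energy = 1214.7 kWh
Cost = 1214.7 × $0.16 = $194.35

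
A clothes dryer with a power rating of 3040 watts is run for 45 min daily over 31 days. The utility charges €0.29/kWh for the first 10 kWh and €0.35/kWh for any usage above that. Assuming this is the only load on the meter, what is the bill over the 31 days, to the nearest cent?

€24.14

Runtime = 45 min × 31 = 1395 min = 23.25 h
Energy = 3.04 kW × 23.25 h = 70.68 kWh
Tier 1 (0–10 kWh): 10 × €0.29 = €2.9
Above 10 kWh: 60.68 × €0.35 = €21.238
Bill = €24.14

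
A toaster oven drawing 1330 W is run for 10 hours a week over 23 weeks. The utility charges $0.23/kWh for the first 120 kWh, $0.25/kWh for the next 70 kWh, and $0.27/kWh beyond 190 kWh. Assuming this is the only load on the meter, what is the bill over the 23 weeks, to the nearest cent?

Runtime = 10 h/week × 23 weeks = 230 h
Energy = 1.33 kW × 230 h = 305.9 kWh
Tier 1 (0–120 kWh): 120 × $0.23 = $27.6
Tier 2 (120–190 kWh): 70 × $0.25 = $17.5
Above 190 kWh: 115.9 × $0.27 = $31.293
Bill = $76.39

$76.39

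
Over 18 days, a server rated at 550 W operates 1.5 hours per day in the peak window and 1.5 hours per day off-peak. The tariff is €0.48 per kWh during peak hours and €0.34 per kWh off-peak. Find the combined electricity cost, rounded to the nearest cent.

Peak energy = 0.55 kW × 1.5 h × 18 = 14.85 kWh
Off-peak energy = 0.55 kW × 1.5 h × 18 = 14.85 kWh
Cost = 14.85 × €0.48 + 14.85 × €0.34 = €7.128 + €5.049 = €12.18

€12.18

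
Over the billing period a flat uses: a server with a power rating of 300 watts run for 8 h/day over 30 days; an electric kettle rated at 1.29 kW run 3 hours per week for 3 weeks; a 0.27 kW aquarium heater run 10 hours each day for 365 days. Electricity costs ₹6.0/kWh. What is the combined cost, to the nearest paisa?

₹6414.66

server: Runtime = 8 h/day × 30 days = 240 h
server: 0.3 kW × 240 h = 72 kWh
electric kettle: Runtime = 3 h/week × 3 weeks = 9 h
electric kettle: 1.29 kW × 9 h = 11.61 kWh
aquarium heater: Runtime = 10 h/day × 365 days = 3650 h
aquarium heater: 0.27 kW × 3650 h = 985.5 kWh
Total energy = 1069.11 kWh
Cost = 1069.11 × ₹6.0 = ₹6414.66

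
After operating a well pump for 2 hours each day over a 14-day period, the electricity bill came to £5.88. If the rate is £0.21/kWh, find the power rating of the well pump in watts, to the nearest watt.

1000 W

Energy = £5.88 ÷ £0.21/kWh = 28 kWh
Runtime = 2 h/day × 14 days = 28 h
Power = 28 kWh ÷ 28 h = 1 kW = 1000 W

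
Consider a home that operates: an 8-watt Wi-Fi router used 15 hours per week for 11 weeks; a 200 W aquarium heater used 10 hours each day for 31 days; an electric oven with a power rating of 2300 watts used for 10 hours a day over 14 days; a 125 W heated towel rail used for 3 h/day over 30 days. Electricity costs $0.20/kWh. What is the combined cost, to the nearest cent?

Wi-Fi router: Runtime = 15 h/week × 11 weeks = 165 h
Wi-Fi router: 0.008 kW × 165 h = 1.32 kWh
aquarium heater: Runtime = 10 h/day × 31 days = 310 h
aquarium heater: 0.2 kW × 310 h = 62 kWh
electric oven: Runtime = 10 h/day × 14 days = 140 h
electric oven: 2.3 kW × 140 h = 322 kWh
heated towel rail: Runtime = 3 h/day × 30 days = 90 h
heated towel rail: 0.125 kW × 90 h = 11.25 kWh
Total energy = 396.57 kWh
Cost = 396.57 × $0.20 = $79.31

$79.31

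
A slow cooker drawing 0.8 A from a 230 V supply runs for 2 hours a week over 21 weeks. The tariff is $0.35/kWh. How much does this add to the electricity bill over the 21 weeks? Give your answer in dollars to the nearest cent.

$2.70

Power = 0.8 A × 230 V = 184 W = 0.184 kW
Runtime = 2 h/week × 21 weeks = 42 h
Energy = 0.184 kW × 42 h = 7.728 kWh
Cost = 7.728 kWh × $0.35/kWh = $2.70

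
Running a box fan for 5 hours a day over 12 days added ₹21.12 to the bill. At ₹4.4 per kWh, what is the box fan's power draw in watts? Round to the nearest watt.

80 W

Energy = ₹21.12 ÷ ₹4.4/kWh = 4.8 kWh
Runtime = 5 h/day × 12 days = 60 h
Power = 4.8 kWh ÷ 60 h = 0.08 kW = 80 W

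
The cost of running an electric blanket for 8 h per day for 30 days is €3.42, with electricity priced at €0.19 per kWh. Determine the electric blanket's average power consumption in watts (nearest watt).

Energy = €3.42 ÷ €0.19/kWh = 18 kWh
Runtime = 8 h/day × 30 days = 240 h
Power = 18 kWh ÷ 240 h = 0.075 kW = 75 W

75 W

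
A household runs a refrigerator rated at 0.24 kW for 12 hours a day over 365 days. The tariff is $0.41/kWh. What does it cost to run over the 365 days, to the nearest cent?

Runtime = 12 h/day × 365 days = 4380 h
Energy = 0.24 kW × 4380 h = 1051.2 kWh
Cost = 1051.2 kWh × $0.41/kWh = $430.99

$430.99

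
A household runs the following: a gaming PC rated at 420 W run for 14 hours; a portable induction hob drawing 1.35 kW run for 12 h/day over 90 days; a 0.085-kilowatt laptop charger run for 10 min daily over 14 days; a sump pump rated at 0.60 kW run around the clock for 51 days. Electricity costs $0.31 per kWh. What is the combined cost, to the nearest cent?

$681.53

gaming PC: 0.42 kW × 14 h = 5.88 kWh
portable induction hob: Runtime = 12 h/day × 90 days = 1080 h
portable induction hob: 1.35 kW × 1080 h = 1458 kWh
laptop charger: Runtime = 10 min × 14 = 140 min = 2.333333… h
laptop charger: 0.085 kW × 2.333333… h = 0.198333… kWh
sump pump: Runtime = 24 h × 51 = 1224 h
sump pump: 0.6 kW × 1224 h = 734.4 kWh
Total energy = 2198.478333… kWh
Cost = 2198.478333… × $0.31 = $681.53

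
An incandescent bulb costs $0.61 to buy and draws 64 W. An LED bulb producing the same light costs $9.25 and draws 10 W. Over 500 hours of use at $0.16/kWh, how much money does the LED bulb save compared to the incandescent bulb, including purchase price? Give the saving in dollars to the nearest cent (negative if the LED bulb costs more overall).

-$4.32

incandescent bulb: $0.61 + (64/1000) kW × 500 h × $0.16 = $0.61 + $5.12 = $5.73
LED bulb: $9.25 + (10/1000) kW × 500 h × $0.16 = $9.25 + $0.8 = $10.05
Saving = $5.73 − $10.05 = −$4.32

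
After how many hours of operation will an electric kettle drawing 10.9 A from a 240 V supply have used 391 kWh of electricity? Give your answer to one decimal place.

Power = 10.9 A × 240 V = 2616 W = 2.616 kW
Hours = 391 kWh ÷ 2.616 kW = 149.5 h

149.5 h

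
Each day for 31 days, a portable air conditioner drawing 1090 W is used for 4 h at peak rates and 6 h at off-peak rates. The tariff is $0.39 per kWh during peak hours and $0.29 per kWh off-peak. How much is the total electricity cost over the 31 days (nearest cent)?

Peak energy = 1.09 kW × 4 h × 31 = 135.16 kWh
Off-peak energy = 1.09 kW × 6 h × 31 = 202.74 kWh
Cost = 135.16 × $0.39 + 202.74 × $0.29 = $52.7124 + $58.7946 = $111.51

$111.51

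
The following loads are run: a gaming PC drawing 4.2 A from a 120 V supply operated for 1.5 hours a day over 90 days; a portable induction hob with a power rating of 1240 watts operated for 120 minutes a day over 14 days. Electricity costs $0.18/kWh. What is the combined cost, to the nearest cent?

gaming PC: Power = 4.2 A × 120 V = 504 W = 0.504 kW
gaming PC: Runtime = 1.5 h/day × 90 days = 135 h
gaming PC: 0.504 kW × 135 h = 68.04 kWh
portable induction hob: Runtime = 120 min × 14 = 1680 min = 28 h
portable induction hob: 1.24 kW × 28 h = 34.72 kWh
Total energy = 102.76 kWh
Cost = 102.76 × $0.18 = $18.50

$18.50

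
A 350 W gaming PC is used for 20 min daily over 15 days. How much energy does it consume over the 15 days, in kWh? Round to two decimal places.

Runtime = 20 min × 15 = 300 min = 5 h
Energy = 0.35 kW × 5 h = 1.75 kWh

1.75 kWh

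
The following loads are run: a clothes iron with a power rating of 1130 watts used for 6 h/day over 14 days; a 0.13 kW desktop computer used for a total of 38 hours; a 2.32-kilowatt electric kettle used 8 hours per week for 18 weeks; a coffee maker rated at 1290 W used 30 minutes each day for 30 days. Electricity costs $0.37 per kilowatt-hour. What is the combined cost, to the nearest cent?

clothes iron: Runtime = 6 h/day × 14 days = 84 h
clothes iron: 1.13 kW × 84 h = 94.92 kWh
desktop computer: 0.13 kW × 38 h = 4.94 kWh
electric kettle: Runtime = 8 h/week × 18 weeks = 144 h
electric kettle: 2.32 kW × 144 h = 334.08 kWh
coffee maker: Runtime = 30 min × 30 = 900 min = 15 h
coffee maker: 1.29 kW × 15 h = 19.35 kWh
Total energy = 453.29 kWh
Cost = 453.29 × $0.37 = $167.72

$167.72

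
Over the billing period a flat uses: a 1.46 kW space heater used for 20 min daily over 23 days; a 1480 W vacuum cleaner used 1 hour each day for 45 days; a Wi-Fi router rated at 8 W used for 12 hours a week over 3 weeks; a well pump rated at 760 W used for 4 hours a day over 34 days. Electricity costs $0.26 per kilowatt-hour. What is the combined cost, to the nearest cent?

$47.17

space heater: Runtime = 20 min × 23 = 460 min = 7.666666… h
space heater: 1.46 kW × 7.666666… h = 11.193333… kWh
vacuum cleaner: Runtime = 1 h/day × 45 days = 45 h
vacuum cleaner: 1.48 kW × 45 h = 66.6 kWh
Wi-Fi router: Runtime = 12 h/week × 3 weeks = 36 h
Wi-Fi router: 0.008 kW × 36 h = 0.288 kWh
well pump: Runtime = 4 h/day × 34 days = 136 h
well pump: 0.76 kW × 136 h = 103.36 kWh
Total energy = 181.441333… kWh
Cost = 181.441333… × $0.26 = $47.17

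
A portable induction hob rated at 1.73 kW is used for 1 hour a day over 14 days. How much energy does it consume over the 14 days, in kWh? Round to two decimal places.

Runtime = 1 h/day × 14 days = 14 h
Energy = 1.73 kW × 14 h = 24.22 kWh

24.22 kWh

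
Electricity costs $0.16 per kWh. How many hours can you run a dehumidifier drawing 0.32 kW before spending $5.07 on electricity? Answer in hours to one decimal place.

99.0 h

Energy available = $5.07 ÷ $0.16/kWh = 31.6875 kWh
Hours = 31.6875 kWh ÷ 0.32 kW = 99.0 h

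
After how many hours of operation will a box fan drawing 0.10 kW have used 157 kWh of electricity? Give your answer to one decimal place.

1570.0 h

Hours = 157 kWh ÷ 0.1 kW = 1570.0 h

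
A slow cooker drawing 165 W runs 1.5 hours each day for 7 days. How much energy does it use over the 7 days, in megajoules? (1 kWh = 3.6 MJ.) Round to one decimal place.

6.2 MJ

Runtime = 1.5 h/day × 7 days = 10.5 h
Energy = 0.165 kW × 10.5 h = 1.7325 kWh
= 1.7325 × 3.6 MJ = 6.2 MJ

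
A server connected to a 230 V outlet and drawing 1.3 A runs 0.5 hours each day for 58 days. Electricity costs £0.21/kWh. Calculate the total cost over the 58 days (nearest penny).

£1.82

Power = 1.3 A × 230 V = 299 W = 0.299 kW
Runtime = 0.5 h/day × 58 days = 29 h
Energy = 0.299 kW × 29 h = 8.671 kWh
Cost = 8.671 kWh × £0.21/kWh = £1.82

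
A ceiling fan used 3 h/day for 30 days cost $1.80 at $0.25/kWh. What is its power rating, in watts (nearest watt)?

80 W

Energy = $1.80 ÷ $0.25/kWh = 7.2 kWh
Runtime = 3 h/day × 30 days = 90 h
Power = 7.2 kWh ÷ 90 h = 0.08 kW = 80 W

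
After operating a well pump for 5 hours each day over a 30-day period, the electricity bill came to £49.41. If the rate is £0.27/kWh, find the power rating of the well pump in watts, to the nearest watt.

Energy = £49.41 ÷ £0.27/kWh = 183 kWh
Runtime = 5 h/day × 30 days = 150 h
Power = 183 kWh ÷ 150 h = 1.22 kW = 1220 W

1220 W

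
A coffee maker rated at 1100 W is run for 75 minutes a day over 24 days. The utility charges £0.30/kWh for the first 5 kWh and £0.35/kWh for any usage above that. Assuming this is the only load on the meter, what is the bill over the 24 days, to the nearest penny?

£11.30

Runtime = 75 min × 24 = 1800 min = 30 h
Energy = 1.1 kW × 30 h = 33 kWh
Tier 1 (0–5 kWh): 5 × £0.30 = £1.5
Above 5 kWh: 28 × £0.35 = £9.8
Bill = £11.30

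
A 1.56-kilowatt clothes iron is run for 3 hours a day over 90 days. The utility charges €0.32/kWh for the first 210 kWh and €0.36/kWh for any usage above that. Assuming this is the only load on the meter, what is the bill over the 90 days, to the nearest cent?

Runtime = 3 h/day × 90 days = 270 h
Energy = 1.56 kW × 270 h = 421.2 kWh
Tier 1 (0–210 kWh): 210 × €0.32 = €67.2
Above 210 kWh: 211.2 × €0.36 = €76.032
Bill = €143.23

€143.23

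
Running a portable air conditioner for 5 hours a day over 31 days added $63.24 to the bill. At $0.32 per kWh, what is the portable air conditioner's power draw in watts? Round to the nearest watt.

Energy = $63.24 ÷ $0.32/kWh = 197.625 kWh
Runtime = 5 h/day × 31 days = 155 h
Power = 197.625 kWh ÷ 155 h = 1.275 kW = 1275 W

1275 W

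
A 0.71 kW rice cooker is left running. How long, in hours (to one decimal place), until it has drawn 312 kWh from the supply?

Hours = 312 kWh ÷ 0.71 kW = 439.4 h

439.4 h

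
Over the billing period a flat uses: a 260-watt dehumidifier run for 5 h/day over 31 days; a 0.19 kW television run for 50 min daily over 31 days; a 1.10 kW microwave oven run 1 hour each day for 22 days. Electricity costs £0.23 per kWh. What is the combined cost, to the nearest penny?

£15.96

dehumidifier: Runtime = 5 h/day × 31 days = 155 h
dehumidifier: 0.26 kW × 155 h = 40.3 kWh
television: Runtime = 50 min × 31 = 1550 min = 25.833333… h
television: 0.19 kW × 25.833333… h = 4.908333… kWh
microwave oven: Runtime = 1 h/day × 22 days = 22 h
microwave oven: 1.1 kW × 22 h = 24.2 kWh
Total energy = 69.408333… kWh
Cost = 69.408333… × £0.23 = £15.96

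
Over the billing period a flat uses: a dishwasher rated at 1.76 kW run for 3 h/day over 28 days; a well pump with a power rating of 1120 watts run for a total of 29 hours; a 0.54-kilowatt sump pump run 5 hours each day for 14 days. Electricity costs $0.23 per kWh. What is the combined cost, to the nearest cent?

$50.17

dishwasher: Runtime = 3 h/day × 28 days = 84 h
dishwasher: 1.76 kW × 84 h = 147.84 kWh
well pump: 1.12 kW × 29 h = 32.48 kWh
sump pump: Runtime = 5 h/day × 14 days = 70 h
sump pump: 0.54 kW × 70 h = 37.8 kWh
Total energy = 218.12 kWh
Cost = 218.12 × $0.23 = $50.17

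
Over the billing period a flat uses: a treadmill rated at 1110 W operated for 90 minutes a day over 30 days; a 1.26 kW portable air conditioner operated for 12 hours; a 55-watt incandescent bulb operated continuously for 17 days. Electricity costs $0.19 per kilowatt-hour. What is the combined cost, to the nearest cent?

treadmill: Runtime = 90 min × 30 = 2700 min = 45 h
treadmill: 1.11 kW × 45 h = 49.95 kWh
portable air conditioner: 1.26 kW × 12 h = 15.12 kWh
incandescent bulb: Runtime = 24 h × 17 = 408 h
incandescent bulb: 0.055 kW × 408 h = 22.44 kWh
Total energy = 87.51 kWh
Cost = 87.51 × $0.19 = $16.63

$16.63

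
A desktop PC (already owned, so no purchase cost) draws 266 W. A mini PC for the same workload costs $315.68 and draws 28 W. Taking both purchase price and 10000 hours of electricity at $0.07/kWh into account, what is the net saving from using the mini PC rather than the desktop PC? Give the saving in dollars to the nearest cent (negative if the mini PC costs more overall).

desktop PC: $0.00 + (266/1000) kW × 10000 h × $0.07 = $0.00 + $186.2 = $186.2
mini PC: $315.68 + (28/1000) kW × 10000 h × $0.07 = $315.68 + $19.6 = $335.28
Saving = $186.2 − $335.28 = −$149.08

-$149.08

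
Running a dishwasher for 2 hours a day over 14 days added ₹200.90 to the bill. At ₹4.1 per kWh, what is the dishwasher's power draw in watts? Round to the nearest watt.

Energy = ₹200.90 ÷ ₹4.1/kWh = 49 kWh
Runtime = 2 h/day × 14 days = 28 h
Power = 49 kWh ÷ 28 h = 1.75 kW = 1750 W

1750 W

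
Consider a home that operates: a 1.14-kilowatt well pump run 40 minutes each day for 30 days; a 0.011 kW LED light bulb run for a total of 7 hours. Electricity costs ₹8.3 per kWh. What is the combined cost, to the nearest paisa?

well pump: Runtime = 40 min × 30 = 1200 min = 20 h
well pump: 1.14 kW × 20 h = 22.8 kWh
LED light bulb: 0.011 kW × 7 h = 0.077 kWh
Total energy = 22.877 kWh
Cost = 22.877 × ₹8.3 = ₹189.88

₹189.88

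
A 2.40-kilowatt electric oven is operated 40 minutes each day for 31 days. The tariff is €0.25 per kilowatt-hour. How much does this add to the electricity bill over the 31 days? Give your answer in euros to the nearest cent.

Runtime = 40 min × 31 = 1240 min = 20.666666… h
Energy = 2.4 kW × 20.666666… h = 49.6 kWh
Cost = 49.6 kWh × €0.25/kWh = €12.40

€12.40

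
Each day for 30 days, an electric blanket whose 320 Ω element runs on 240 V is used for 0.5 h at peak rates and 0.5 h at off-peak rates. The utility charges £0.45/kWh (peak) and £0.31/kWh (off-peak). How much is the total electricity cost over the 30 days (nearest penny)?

£2.05

Power = V²/R = 240²/320 = 180 W = 0.18 kW
Peak energy = 0.18 kW × 0.5 h × 30 = 2.7 kWh
Off-peak energy = 0.18 kW × 0.5 h × 30 = 2.7 kWh
Cost = 2.7 × £0.45 + 2.7 × £0.31 = £1.215 + £0.837 = £2.05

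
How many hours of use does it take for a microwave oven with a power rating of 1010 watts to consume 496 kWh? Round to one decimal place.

Hours = 496 kWh ÷ 1.01 kW = 491.1 h

491.1 h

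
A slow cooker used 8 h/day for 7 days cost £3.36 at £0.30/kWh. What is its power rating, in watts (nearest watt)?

Energy = £3.36 ÷ £0.30/kWh = 11.2 kWh
Runtime = 8 h/day × 7 days = 56 h
Power = 11.2 kWh ÷ 56 h = 0.2 kW = 200 W

200 W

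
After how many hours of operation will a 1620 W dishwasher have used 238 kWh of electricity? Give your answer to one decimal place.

Hours = 238 kWh ÷ 1.62 kW = 146.9 h

146.9 h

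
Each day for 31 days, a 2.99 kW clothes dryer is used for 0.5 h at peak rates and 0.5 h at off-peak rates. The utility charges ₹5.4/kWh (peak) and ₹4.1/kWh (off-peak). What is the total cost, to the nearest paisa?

₹440.28

Peak energy = 2.99 kW × 0.5 h × 31 = 46.345 kWh
Off-peak energy = 2.99 kW × 0.5 h × 31 = 46.345 kWh
Cost = 46.345 × ₹5.4 + 46.345 × ₹4.1 = ₹250.263 + ₹190.0145 = ₹440.28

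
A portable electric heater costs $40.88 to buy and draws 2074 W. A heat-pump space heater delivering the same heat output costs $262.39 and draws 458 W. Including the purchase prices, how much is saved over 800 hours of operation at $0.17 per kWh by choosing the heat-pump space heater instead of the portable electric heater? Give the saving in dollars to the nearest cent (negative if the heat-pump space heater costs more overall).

portable electric heater: $40.88 + (2074/1000) kW × 800 h × $0.17 = $40.88 + $282.064 = $322.944
heat-pump space heater: $262.39 + (458/1000) kW × 800 h × $0.17 = $262.39 + $62.288 = $324.678
Saving = $322.944 − $324.678 = −$1.734 → -$1.73

-$1.73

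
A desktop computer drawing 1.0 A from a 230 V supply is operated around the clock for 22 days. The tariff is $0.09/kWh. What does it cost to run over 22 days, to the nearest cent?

Power = 1.0 A × 230 V = 230 W = 0.23 kW
Runtime = 24 h × 22 = 528 h
Energy = 0.23 kW × 528 h = 121.44 kWh
Cost = 121.44 kWh × $0.09/kWh = $10.93

$10.93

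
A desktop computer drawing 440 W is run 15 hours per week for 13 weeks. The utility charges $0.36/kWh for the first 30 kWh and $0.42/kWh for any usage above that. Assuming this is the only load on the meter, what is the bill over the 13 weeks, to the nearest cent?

$34.24

Runtime = 15 h/week × 13 weeks = 195 h
Energy = 0.44 kW × 195 h = 85.8 kWh
Tier 1 (0–30 kWh): 30 × $0.36 = $10.8
Above 30 kWh: 55.8 × $0.42 = $23.436
Bill = $34.24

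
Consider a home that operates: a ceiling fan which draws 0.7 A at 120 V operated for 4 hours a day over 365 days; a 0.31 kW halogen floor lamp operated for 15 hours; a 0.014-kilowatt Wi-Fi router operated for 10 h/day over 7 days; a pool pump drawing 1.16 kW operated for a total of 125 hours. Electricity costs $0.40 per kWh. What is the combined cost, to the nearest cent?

ceiling fan: Power = 0.7 A × 120 V = 84 W = 0.084 kW
ceiling fan: Runtime = 4 h/day × 365 days = 1460 h
ceiling fan: 0.084 kW × 1460 h = 122.64 kWh
halogen floor lamp: 0.31 kW × 15 h = 4.65 kWh
Wi-Fi router: Runtime = 10 h/day × 7 days = 70 h
Wi-Fi router: 0.014 kW × 70 h = 0.98 kWh
pool pump: 1.16 kW × 125 h = 145 kWh
Total energy = 273.27 kWh
Cost = 273.27 × $0.40 = $109.31

$109.31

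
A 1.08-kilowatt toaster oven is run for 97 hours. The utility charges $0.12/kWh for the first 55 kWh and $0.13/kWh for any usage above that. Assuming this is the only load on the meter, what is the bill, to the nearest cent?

$13.07

Energy = 1.08 kW × 97 h = 104.76 kWh
Tier 1 (0–55 kWh): 55 × $0.12 = $6.6
Above 55 kWh: 49.76 × $0.13 = $6.4688
Bill = $13.07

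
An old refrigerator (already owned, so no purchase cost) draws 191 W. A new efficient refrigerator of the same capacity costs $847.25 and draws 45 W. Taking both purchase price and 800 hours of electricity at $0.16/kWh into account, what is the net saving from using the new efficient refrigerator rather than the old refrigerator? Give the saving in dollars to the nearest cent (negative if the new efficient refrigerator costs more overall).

old refrigerator: $0.00 + (191/1000) kW × 800 h × $0.16 = $0.00 + $24.448 = $24.448
new efficient refrigerator: $847.25 + (45/1000) kW × 800 h × $0.16 = $847.25 + $5.76 = $853.01
Saving = $24.448 − $853.01 = −$828.562 → -$828.56

-$828.56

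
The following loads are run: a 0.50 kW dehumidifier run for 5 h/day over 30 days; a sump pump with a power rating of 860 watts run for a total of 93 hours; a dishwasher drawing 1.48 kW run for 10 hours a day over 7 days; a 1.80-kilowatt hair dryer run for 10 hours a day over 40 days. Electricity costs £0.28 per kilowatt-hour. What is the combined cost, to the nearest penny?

dehumidifier: Runtime = 5 h/day × 30 days = 150 h
dehumidifier: 0.5 kW × 150 h = 75 kWh
sump pump: 0.86 kW × 93 h = 79.98 kWh
dishwasher: Runtime = 10 h/day × 7 days = 70 h
dishwasher: 1.48 kW × 70 h = 103.6 kWh
hair dryer: Runtime = 10 h/day × 40 days = 400 h
hair dryer: 1.8 kW × 400 h = 720 kWh
Total energy = 978.58 kWh
Cost = 978.58 × £0.28 = £274.00

£274.00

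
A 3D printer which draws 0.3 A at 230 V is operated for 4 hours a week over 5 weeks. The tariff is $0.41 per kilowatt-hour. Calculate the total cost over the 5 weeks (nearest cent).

$0.57

Power = 0.3 A × 230 V = 69 W = 0.069 kW
Runtime = 4 h/week × 5 weeks = 20 h
Energy = 0.069 kW × 20 h = 1.38 kWh
Cost = 1.38 kWh × $0.41/kWh = $0.57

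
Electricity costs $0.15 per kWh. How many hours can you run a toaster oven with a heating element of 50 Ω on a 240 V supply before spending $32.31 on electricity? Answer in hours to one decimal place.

Power = V²/R = 240²/50 = 1152 W = 1.152 kW
Energy available = $32.31 ÷ $0.15/kWh = 215.4 kWh
Hours = 215.4 kWh ÷ 1.152 kW = 187.0 h

187.0 h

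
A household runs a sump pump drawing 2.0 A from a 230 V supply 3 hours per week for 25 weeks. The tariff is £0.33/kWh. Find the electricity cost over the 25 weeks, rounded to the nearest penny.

£11.39

Power = 2.0 A × 230 V = 460 W = 0.46 kW
Runtime = 3 h/week × 25 weeks = 75 h
Energy = 0.46 kW × 75 h = 34.5 kWh
Cost = 34.5 kWh × £0.33/kWh = £11.39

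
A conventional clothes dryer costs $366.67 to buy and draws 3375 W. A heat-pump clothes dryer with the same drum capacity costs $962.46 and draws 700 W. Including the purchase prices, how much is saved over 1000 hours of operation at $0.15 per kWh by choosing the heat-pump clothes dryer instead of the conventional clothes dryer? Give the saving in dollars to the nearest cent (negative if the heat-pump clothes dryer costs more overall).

conventional clothes dryer: $366.67 + (3375/1000) kW × 1000 h × $0.15 = $366.67 + $506.25 = $872.92
heat-pump clothes dryer: $962.46 + (700/1000) kW × 1000 h × $0.15 = $962.46 + $105 = $1067.46
Saving = $872.92 − $1067.46 = −$194.54

-$194.54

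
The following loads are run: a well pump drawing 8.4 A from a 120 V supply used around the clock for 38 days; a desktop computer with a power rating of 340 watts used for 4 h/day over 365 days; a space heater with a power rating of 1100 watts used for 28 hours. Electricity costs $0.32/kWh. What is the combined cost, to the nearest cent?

$462.88

well pump: Power = 8.4 A × 120 V = 1008 W = 1.008 kW
well pump: Runtime = 24 h × 38 = 912 h
well pump: 1.008 kW × 912 h = 919.296 kWh
desktop computer: Runtime = 4 h/day × 365 days = 1460 h
desktop computer: 0.34 kW × 1460 h = 496.4 kWh
space heater: 1.1 kW × 28 h = 30.8 kWh
Total energy = 1446.496 kWh
Cost = 1446.496 × $0.32 = $462.88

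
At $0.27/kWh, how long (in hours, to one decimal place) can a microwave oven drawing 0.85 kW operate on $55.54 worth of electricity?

Energy available = $55.54 ÷ $0.27/kWh = 205.7037 kWh
Hours = 205.7037 kWh ÷ 0.85 kW = 242.0 h

242.0 h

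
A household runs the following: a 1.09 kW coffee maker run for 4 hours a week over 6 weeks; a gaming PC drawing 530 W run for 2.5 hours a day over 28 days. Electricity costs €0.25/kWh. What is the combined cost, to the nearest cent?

coffee maker: Runtime = 4 h/week × 6 weeks = 24 h
coffee maker: 1.09 kW × 24 h = 26.16 kWh
gaming PC: Runtime = 2.5 h/day × 28 days = 70 h
gaming PC: 0.53 kW × 70 h = 37.1 kWh
Total energy = 63.26 kWh
Cost = 63.26 × €0.25 = €15.82

€15.82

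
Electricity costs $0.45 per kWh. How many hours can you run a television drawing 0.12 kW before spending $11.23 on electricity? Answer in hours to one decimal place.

Energy available = $11.23 ÷ $0.45/kWh = 24.9556 kWh
Hours = 24.9556 kWh ÷ 0.12 kW = 208.0 h

208.0 h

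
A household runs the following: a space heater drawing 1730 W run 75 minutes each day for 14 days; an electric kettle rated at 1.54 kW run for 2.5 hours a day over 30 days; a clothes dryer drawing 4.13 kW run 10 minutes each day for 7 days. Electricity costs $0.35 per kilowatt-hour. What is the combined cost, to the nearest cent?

$52.71

space heater: Runtime = 75 min × 14 = 1050 min = 17.5 h
space heater: 1.73 kW × 17.5 h = 30.275 kWh
electric kettle: Runtime = 2.5 h/day × 30 days = 75 h
electric kettle: 1.54 kW × 75 h = 115.5 kWh
clothes dryer: Runtime = 10 min × 7 = 70 min = 1.166666… h
clothes dryer: 4.13 kW × 1.166666… h = 4.818333… kWh
Total energy = 150.593333… kWh
Cost = 150.593333… × $0.35 = $52.71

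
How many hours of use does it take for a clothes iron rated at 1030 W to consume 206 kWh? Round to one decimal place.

Hours = 206 kWh ÷ 1.03 kW = 200.0 h

200.0 h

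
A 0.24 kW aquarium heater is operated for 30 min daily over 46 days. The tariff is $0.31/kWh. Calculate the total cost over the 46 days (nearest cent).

$1.71

Runtime = 30 min × 46 = 1380 min = 23 h
Energy = 0.24 kW × 23 h = 5.52 kWh
Cost = 5.52 kWh × $0.31/kWh = $1.71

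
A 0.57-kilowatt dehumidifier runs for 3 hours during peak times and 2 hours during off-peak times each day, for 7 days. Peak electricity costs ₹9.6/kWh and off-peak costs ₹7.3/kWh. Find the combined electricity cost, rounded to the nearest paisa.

Peak energy = 0.57 kW × 3 h × 7 = 11.97 kWh
Off-peak energy = 0.57 kW × 2 h × 7 = 7.98 kWh
Cost = 11.97 × ₹9.6 + 7.98 × ₹7.3 = ₹114.912 + ₹58.254 = ₹173.17

₹173.17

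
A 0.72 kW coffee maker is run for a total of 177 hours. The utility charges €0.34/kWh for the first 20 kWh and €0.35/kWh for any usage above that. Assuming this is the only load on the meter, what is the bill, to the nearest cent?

€44.40

Energy = 0.72 kW × 177 h = 127.44 kWh
Tier 1 (0–20 kWh): 20 × €0.34 = €6.8
Above 20 kWh: 107.44 × €0.35 = €37.604
Bill = €44.40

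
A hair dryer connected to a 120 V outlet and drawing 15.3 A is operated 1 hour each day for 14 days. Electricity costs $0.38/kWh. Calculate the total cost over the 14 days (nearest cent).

Power = 15.3 A × 120 V = 1836 W = 1.836 kW
Runtime = 1 h/day × 14 days = 14 h
Energy = 1.836 kW × 14 h = 25.704 kWh
Cost = 25.704 kWh × $0.38/kWh = $9.77

$9.77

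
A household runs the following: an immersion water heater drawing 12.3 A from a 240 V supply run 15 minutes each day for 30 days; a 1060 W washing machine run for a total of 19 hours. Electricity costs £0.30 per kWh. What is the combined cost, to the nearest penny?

immersion water heater: Power = 12.3 A × 240 V = 2952 W = 2.952 kW
immersion water heater: Runtime = 15 min × 30 = 450 min = 7.5 h
immersion water heater: 2.952 kW × 7.5 h = 22.14 kWh
washing machine: 1.06 kW × 19 h = 20.14 kWh
Total energy = 42.28 kWh
Cost = 42.28 × £0.30 = £12.68

£12.68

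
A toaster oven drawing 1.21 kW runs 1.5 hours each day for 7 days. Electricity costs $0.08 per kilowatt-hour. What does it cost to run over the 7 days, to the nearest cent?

$1.02

Runtime = 1.5 h/day × 7 days = 10.5 h
Energy = 1.21 kW × 10.5 h = 12.705 kWh
Cost = 12.705 kWh × $0.08/kWh = $1.02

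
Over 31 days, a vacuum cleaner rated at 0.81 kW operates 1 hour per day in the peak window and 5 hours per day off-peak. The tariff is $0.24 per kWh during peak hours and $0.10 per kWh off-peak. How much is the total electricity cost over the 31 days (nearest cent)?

$18.58

Peak energy = 0.81 kW × 1 h × 31 = 25.11 kWh
Off-peak energy = 0.81 kW × 5 h × 31 = 125.55 kWh
Cost = 25.11 × $0.24 + 125.55 × $0.10 = $6.0264 + $12.555 = $18.58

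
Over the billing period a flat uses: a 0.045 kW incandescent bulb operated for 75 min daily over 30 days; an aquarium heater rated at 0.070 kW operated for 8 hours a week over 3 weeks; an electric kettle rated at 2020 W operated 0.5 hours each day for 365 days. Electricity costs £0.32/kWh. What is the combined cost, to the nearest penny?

incandescent bulb: Runtime = 75 min × 30 = 2250 min = 37.5 h
incandescent bulb: 0.045 kW × 37.5 h = 1.6875 kWh
aquarium heater: Runtime = 8 h/week × 3 weeks = 24 h
aquarium heater: 0.07 kW × 24 h = 1.68 kWh
electric kettle: Runtime = 0.5 h/day × 365 days = 182.5 h
electric kettle: 2.02 kW × 182.5 h = 368.65 kWh
Total energy = 372.0175 kWh
Cost = 372.0175 × £0.32 = £119.05

£119.05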